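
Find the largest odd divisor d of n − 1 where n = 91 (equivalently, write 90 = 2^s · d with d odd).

45

Halving: 90 → 45; 45 is odd.
So 90 = 2^1 · 45.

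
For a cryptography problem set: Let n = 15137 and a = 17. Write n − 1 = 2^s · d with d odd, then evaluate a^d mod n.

2336

n − 1 = 15136 = 2^5 · 473, so s = 5 and d = 473.
By repeated squaring, 17^473 ≡ 2336 (mod 15137).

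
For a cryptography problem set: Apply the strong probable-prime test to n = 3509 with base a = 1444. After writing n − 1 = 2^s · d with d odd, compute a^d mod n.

n − 1 = 3508 = 2^2 · 877, so s = 2 and d = 877.
Repeated squaring mod 3509: 1444^1 ≡ 1444, 1444^2 ≡ 790, 1444^4 ≡ 3007, 1444^8 ≡ 2865, 1444^16 ≡ 674, 1444^32 ≡ 1615, 1444^64 ≡ 1038, 1444^128 ≡ 181, 1444^256 ≡ 1180, 1444^512 ≡ 2836.
877 = 512 + 256 + 64 + 32 + 8 + 4 + 1, so 1444^877 ≡ 2836·1180·1038·1615·2865·3007·1444 ≡ 471 (mod 3509).

471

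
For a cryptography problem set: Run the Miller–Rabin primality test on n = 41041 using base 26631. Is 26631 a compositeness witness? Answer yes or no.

n − 1 = 41040 = 2^4 · 2565, so s = 4 and d = 2565.
x_0 = 26631^2565 mod 41041 = 12683.
x_0 is neither 1 nor 41040, so continue squaring.
x_1 = 12683^2 mod 41041 = 18810.
x_2 = 18810^2 mod 41041 = 1639.
x_3 = 1639^2 mod 41041 = 18656.
Reached i = s−1 = 3 without hitting −1: 26631 is a Miller–Rabin witness and 41041 is composite.

yes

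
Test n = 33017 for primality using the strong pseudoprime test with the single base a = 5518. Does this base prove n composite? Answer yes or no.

n − 1 = 33016 = 2^3 · 4127, so s = 3 and d = 4127.
x_0 = 5518^4127 mod 33017 = 31818.
x_0 is neither 1 nor 33016, so continue squaring.
x_1 = 31818^2 mod 33017 = 17870.
x_2 = 17870^2 mod 33017 = 29493.
Reached i = s−1 = 2 without hitting −1: 5518 is a Miller–Rabin witness and 33017 is composite.

yes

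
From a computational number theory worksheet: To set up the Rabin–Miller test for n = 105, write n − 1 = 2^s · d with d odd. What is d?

13

Halving: 104 → 52 → 26 → 13; 13 is odd.
So 104 = 2^3 · 13.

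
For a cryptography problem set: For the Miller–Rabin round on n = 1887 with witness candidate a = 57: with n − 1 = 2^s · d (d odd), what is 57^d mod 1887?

n − 1 = 1886 = 2^1 · 943, so s = 1 and d = 943.
57^943 mod 1887 = 207.

207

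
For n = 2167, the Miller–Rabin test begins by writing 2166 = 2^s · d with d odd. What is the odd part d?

Halving: 2166 → 1083; 1083 is odd.
So 2166 = 2^1 · 1083.

1083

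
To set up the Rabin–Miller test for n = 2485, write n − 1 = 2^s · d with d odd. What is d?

Halving: 2484 → 1242 → 621; 621 is odd.
So 2484 = 2^2 · 621.

621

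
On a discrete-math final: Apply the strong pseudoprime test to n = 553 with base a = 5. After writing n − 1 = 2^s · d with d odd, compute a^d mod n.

405

n − 1 = 552 = 2^3 · 69, so s = 3 and d = 69.
5^69 mod 553 = 405.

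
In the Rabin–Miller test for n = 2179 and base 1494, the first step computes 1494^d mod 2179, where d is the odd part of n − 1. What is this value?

1

n − 1 = 2178 = 2^1 · 1089, so s = 1 and d = 1089.
Repeated squaring mod 2179: 1494^1 ≡ 1494, 1494^2 ≡ 740, 1494^4 ≡ 671, 1494^8 ≡ 1367, 1494^16 ≡ 1286, 1494^32 ≡ 2114, 1494^64 ≡ 2046, 1494^128 ≡ 257, 1494^256 ≡ 679, 1494^512 ≡ 1272, 1494^1024 ≡ 1166.
1089 = 1024 + 64 + 1, so 1494^1089 ≡ 1166·2046·1494 ≡ 1 (mod 2179).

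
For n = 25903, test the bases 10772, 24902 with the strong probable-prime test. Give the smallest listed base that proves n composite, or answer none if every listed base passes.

n − 1 = 25902 = 2^1 · 12951, so s = 1 and d = 12951.
Base 10772: x_0 = 10772^12951 mod 25903 = 1. x_0 = 1, so 10772 is not a witness.
Base 24902: x_0 = 24902^12951 mod 25903 = 25902. x_0 = 25902 ≡ −1, so 24902 is not a witness.
No listed base is a witness for 25903.

none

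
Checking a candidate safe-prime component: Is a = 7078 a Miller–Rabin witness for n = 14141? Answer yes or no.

yes

n − 1 = 14140 = 2^2 · 3535, so s = 2 and d = 3535.
x_0 = 7078^3535 mod 14141 = 6064.
x_0 is neither 1 nor 14140, so continue squaring.
x_1 = 6064^2 mod 14141 = 5496.
Reached i = s−1 = 1 without hitting −1: 7078 is a Miller–Rabin witness and 14141 is composite.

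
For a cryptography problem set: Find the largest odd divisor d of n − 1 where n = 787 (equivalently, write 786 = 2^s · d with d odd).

393

Halving: 786 → 393; 393 is odd.
So 786 = 2^1 · 393.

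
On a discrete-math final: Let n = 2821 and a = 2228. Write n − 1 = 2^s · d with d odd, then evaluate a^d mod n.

n − 1 = 2820 = 2^2 · 705, so s = 2 and d = 705.
Repeated squaring mod 2821: 2228^1 ≡ 2228, 2228^2 ≡ 1845, 2228^4 ≡ 1899, 2228^8 ≡ 963, 2228^16 ≡ 2081, 2228^32 ≡ 326, 2228^64 ≡ 1899, 2228^128 ≡ 963, 2228^256 ≡ 2081, 2228^512 ≡ 326.
705 = 512 + 128 + 64 + 1, so 2228^705 ≡ 326·963·1899·2228 ≡ 2696 (mod 2821).

2696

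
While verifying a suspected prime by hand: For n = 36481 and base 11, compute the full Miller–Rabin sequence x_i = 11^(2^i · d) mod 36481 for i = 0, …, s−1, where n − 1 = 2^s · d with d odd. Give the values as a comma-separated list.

n − 1 = 36480 = 2^7 · 285, so s = 7 and d = 285.
x_0 = 11^285 mod 36481 = 20818.
x_1 = 20818^2 mod 36481 = 31325.
x_2 = 31325^2 mod 36481 = 26168.
x_3 = 26168^2 mod 36481 = 15854.
x_4 = 15854^2 mod 36481 = 31707.
x_5 = 31707^2 mod 36481 = 26932.
x_6 = 26932^2 mod 36481 = 17382.

20818, 31325, 26168, 15854, 31707, 26932, 17382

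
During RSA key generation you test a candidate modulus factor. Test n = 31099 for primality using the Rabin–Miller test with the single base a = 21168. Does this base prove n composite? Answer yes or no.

n − 1 = 31098 = 2^1 · 15549, so s = 1 and d = 15549.
x_0 = 21168^15549 mod 31099 = 5507.
x_0 ∉ {1, 31098} and s = 1, so 21168 is a Miller–Rabin witness and 31099 is composite.

yes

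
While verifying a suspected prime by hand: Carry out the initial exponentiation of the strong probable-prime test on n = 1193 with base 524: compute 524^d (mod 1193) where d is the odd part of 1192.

669

n − 1 = 1192 = 2^3 · 149, so s = 3 and d = 149.
524^149 mod 1193 = 669.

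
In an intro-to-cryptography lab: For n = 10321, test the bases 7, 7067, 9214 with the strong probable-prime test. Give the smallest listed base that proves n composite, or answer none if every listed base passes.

none

n − 1 = 10320 = 2^4 · 645, so s = 4 and d = 645.
Base 7: x_0 = 7^645 mod 10321 = 1519. x_0 is neither 1 nor 10320, so continue squaring. x_1 = 1519^2 mod 10321 = 5778. x_2 = 5778^2 mod 10321 = 7170. x_3 = 7170^2 mod 10321 = 10320. x_3 ≡ −1, so 7 is not a witness.
Base 7067: x_0 = 7067^645 mod 10321 = 5778. x_0 is neither 1 nor 10320, so continue squaring. x_1 = 5778^2 mod 10321 = 7170. x_2 = 7170^2 mod 10321 = 10320. x_2 ≡ −1, so 7067 is not a witness.
Base 9214: x_0 = 9214^645 mod 10321 = 8802. x_0 is neither 1 nor 10320, so continue squaring. x_1 = 8802^2 mod 10321 = 5778. x_2 = 5778^2 mod 10321 = 7170. x_3 = 7170^2 mod 10321 = 10320. x_3 ≡ −1, so 9214 is not a witness.
No listed base is a witness for 10321.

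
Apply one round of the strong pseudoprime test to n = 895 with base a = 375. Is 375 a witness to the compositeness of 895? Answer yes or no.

yes

n − 1 = 894 = 2^1 · 447, so s = 1 and d = 447.
Repeated squaring mod 895: 375^1 ≡ 375, 375^2 ≡ 110, 375^4 ≡ 465, 375^8 ≡ 530, 375^16 ≡ 765, 375^32 ≡ 790, 375^64 ≡ 285, 375^128 ≡ 675, 375^256 ≡ 70.
447 = 256 + 128 + 32 + 16 + 8 + 4 + 2 + 1, so 375^447 ≡ 70·675·790·765·530·465·110·375 ≡ 110 (mod 895).
x_0 = 375^447 mod 895 = 110.
x_0 ∉ {1, 894} and s = 1, so 375 is a Miller–Rabin witness and 895 is composite.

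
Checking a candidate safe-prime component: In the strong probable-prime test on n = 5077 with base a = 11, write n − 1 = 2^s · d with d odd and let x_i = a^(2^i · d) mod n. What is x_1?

n − 1 = 5076 = 2^2 · 1269, so s = 2 and d = 1269.
x_0 = 11^1269 mod 5077 = 4219.
x_1 = 4219^2 mod 5077 = 5076.

5076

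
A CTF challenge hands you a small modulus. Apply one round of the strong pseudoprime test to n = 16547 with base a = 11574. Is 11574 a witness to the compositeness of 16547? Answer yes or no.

no

n − 1 = 16546 = 2^1 · 8273, so s = 1 and d = 8273.
Repeated squaring mod 16547: 11574^1 ≡ 11574, 11574^2 ≡ 9511, 11574^4 ≡ 13219, 11574^8 ≡ 5641, 11574^16 ≡ 1000, 11574^32 ≡ 7180, 11574^64 ≡ 8495, 11574^128 ≡ 3558, 11574^256 ≡ 909, 11574^512 ≡ 15478, 11574^1024 ≡ 1018, 11574^2048 ≡ 10410, 11574^4096 ≡ 1797, 11574^8192 ≡ 2544.
8273 = 8192 + 64 + 16 + 1, so 11574^8273 ≡ 2544·8495·1000·11574 ≡ 1 (mod 16547).
x_0 = 11574^8273 mod 16547 = 1.
x_0 = 1, so 11574 is not a witness.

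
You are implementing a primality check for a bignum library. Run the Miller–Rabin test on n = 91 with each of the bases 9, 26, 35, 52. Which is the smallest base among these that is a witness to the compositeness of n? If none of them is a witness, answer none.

26

n − 1 = 90 = 2^1 · 45, so s = 1 and d = 45.
Base 9: x_0 = 9^45 mod 91 = 1. x_0 = 1, so 9 is not a witness.
Base 26: x_0 = 26^45 mod 91 = 13. x_0 ∉ {1, 90} and s = 1, so 26 is a Miller–Rabin witness and 91 is composite.
Base 35: x_0 = 35^45 mod 91 = 14. x_0 ∉ {1, 90} and s = 1, so 35 is a Miller–Rabin witness and 91 is composite.
Base 52: x_0 = 52^45 mod 91 = 13. x_0 ∉ {1, 90} and s = 1, so 52 is a Miller–Rabin witness and 91 is composite.
The smallest witness among the given bases is 26.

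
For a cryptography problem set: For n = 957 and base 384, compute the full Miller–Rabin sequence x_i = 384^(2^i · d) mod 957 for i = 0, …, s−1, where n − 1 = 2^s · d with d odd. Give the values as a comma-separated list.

384, 78

n − 1 = 956 = 2^2 · 239, so s = 2 and d = 239.
x_0 = 384^239 mod 957 = 384.
x_1 = 384^2 mod 957 = 78.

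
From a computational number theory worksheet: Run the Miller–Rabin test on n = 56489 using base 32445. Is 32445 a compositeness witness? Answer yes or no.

no

n − 1 = 56488 = 2^3 · 7061, so s = 3 and d = 7061.
x_0 = 32445^7061 mod 56489 = 1.
x_0 = 1, so 32445 is not a witness.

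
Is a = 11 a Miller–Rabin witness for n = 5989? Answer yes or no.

n − 1 = 5988 = 2^2 · 1497, so s = 2 and d = 1497.
By repeated squaring, 11^1497 ≡ 515 (mod 5989).
x_0 = 11^1497 mod 5989 = 515.
x_0 is neither 1 nor 5988, so continue squaring.
x_1 = 515^2 mod 5989 = 1709.
Reached i = s−1 = 1 without hitting −1: 11 is a Miller–Rabin witness and 5989 is composite.

yes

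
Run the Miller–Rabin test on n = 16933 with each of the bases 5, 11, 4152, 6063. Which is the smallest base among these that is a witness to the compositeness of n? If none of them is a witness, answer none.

n − 1 = 16932 = 2^2 · 4233, so s = 2 and d = 4233.
Base 5: x_0 = 5^4233 mod 16933 = 8567. x_0 is neither 1 nor 16932, so continue squaring. x_1 = 8567^2 mod 16933 = 5867. Reached i = s−1 = 1 without hitting −1: 5 is a Miller–Rabin witness and 16933 is composite.
Base 11: x_0 = 11^4233 mod 16933 = 15737. x_0 is neither 1 nor 16932, so continue squaring. x_1 = 15737^2 mod 16933 = 8044. Reached i = s−1 = 1 without hitting −1: 11 is a Miller–Rabin witness and 16933 is composite.
Base 4152: x_0 = 4152^4233 mod 16933 = 15450. x_0 is neither 1 nor 16932, so continue squaring. x_1 = 15450^2 mod 16933 = 14932. Reached i = s−1 = 1 without hitting −1: 4152 is a Miller–Rabin witness and 16933 is composite.
Base 6063: x_0 = 6063^4233 mod 16933 = 13532. x_0 is neither 1 nor 16932, so continue squaring. x_1 = 13532^2 mod 16933 = 1562. Reached i = s−1 = 1 without hitting −1: 6063 is a Miller–Rabin witness and 16933 is composite.
The smallest witness among the given bases is 5.

5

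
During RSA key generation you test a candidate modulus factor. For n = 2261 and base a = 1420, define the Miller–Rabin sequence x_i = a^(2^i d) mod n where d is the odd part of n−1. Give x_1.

n − 1 = 2260 = 2^2 · 565, so s = 2 and d = 565.
x_0 = 1420^565 mod 2261 = 1504.
x_1 = 1504^2 mod 2261 = 1016.

1016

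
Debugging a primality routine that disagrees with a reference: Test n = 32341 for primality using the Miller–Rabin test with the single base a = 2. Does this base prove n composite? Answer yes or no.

no

n − 1 = 32340 = 2^2 · 8085, so s = 2 and d = 8085.
x_0 = 2^8085 mod 32341 = 19714.
x_0 is neither 1 nor 32340, so continue squaring.
x_1 = 19714^2 mod 32341 = 32340.
x_1 ≡ −1, so 2 is not a witness.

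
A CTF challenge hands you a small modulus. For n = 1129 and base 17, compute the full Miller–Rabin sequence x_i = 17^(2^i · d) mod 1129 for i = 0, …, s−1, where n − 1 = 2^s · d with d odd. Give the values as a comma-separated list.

n − 1 = 1128 = 2^3 · 141, so s = 3 and d = 141.
x_0 = 17^141 mod 1129 = 692.
x_1 = 692^2 mod 1129 = 168.
x_2 = 168^2 mod 1129 = 1128.

692, 168, 1128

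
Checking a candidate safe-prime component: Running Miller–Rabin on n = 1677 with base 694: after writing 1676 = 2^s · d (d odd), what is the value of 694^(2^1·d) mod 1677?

1468

n − 1 = 1676 = 2^2 · 419, so s = 2 and d = 419.
x_0 = 694^419 mod 1677 = 853.
x_1 = 853^2 mod 1677 = 1468.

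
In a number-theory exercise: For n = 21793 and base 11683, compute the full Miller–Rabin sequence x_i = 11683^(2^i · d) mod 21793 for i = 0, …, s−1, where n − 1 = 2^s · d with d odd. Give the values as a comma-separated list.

n − 1 = 21792 = 2^5 · 681, so s = 5 and d = 681.
x_0 = 11683^681 mod 21793 = 9203.
x_1 = 9203^2 mod 21793 = 7611.
x_2 = 7611^2 mod 21793 = 1527.
x_3 = 1527^2 mod 21793 = 21671.
x_4 = 21671^2 mod 21793 = 14884.

9203, 7611, 1527, 21671, 14884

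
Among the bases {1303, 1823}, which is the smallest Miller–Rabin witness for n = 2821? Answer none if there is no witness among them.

1823

n − 1 = 2820 = 2^2 · 705, so s = 2 and d = 705.
Base 1303: x_0 = 1303^705 mod 2821 = 1. x_0 = 1, so 1303 is not a witness.
Base 1823: x_0 = 1823^705 mod 2821 = 1210. x_0 is neither 1 nor 2820, so continue squaring. x_1 = 1210^2 mod 2821 = 1. x_1 = 1 but x_0 ≠ ±1, a nontrivial square root of 1 — 1823 is a witness and 2821 is composite.
The smallest witness among the given bases is 1823.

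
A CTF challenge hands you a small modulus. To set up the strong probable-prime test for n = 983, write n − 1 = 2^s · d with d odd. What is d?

491

Halving: 982 → 491; 491 is odd.
So 982 = 2^1 · 491.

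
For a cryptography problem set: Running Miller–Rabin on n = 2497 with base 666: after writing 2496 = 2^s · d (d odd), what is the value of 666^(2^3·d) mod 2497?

n − 1 = 2496 = 2^6 · 39, so s = 6 and d = 39.
x_0 = 666^39 mod 2497 = 1267.
x_1 = 1267^2 mod 2497 = 2215.
x_2 = 2215^2 mod 2497 = 2117.
x_3 = 2117^2 mod 2497 = 2071.

2071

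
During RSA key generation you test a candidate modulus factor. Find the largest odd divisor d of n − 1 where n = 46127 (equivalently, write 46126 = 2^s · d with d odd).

Halving: 46126 → 23063; 23063 is odd.
So 46126 = 2^1 · 23063.

23063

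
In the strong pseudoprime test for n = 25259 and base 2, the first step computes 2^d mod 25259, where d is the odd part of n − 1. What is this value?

n − 1 = 25258 = 2^1 · 12629, so s = 1 and d = 12629.
2^12629 mod 25259 = 24797.

24797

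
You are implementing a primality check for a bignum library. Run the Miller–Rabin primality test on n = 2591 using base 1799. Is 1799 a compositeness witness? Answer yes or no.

n − 1 = 2590 = 2^1 · 1295, so s = 1 and d = 1295.
x_0 = 1799^1295 mod 2591 = 2590.
x_0 = 2590 ≡ −1, so 1799 is not a witness.

no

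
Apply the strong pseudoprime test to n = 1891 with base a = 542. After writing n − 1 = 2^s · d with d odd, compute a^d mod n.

n − 1 = 1890 = 2^1 · 945, so s = 1 and d = 945.
542^945 mod 1891 = 743.

743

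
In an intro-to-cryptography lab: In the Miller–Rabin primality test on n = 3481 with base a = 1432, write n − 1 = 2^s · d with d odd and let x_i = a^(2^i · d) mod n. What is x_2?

n − 1 = 3480 = 2^3 · 435, so s = 3 and d = 435.
Repeated squaring mod 3481: 1432^1 ≡ 1432, 1432^2 ≡ 315, 1432^4 ≡ 1757, 1432^8 ≡ 2883, 1432^16 ≡ 2542, 1432^32 ≡ 1028, 1432^64 ≡ 2041, 1432^128 ≡ 2405, 1432^256 ≡ 2084.
435 = 256 + 128 + 32 + 16 + 2 + 1, so 1432^435 ≡ 2084·2405·1028·2542·315·1432 ≡ 2184 (mod 3481).
x_0 = 2184.
x_1 = 2184^2 mod 3481 = 886.
x_2 = 886^2 mod 3481 = 1771.

1771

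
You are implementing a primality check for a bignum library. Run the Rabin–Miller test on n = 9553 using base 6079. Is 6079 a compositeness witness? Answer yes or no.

yes

n − 1 = 9552 = 2^4 · 597, so s = 4 and d = 597.
x_0 = 6079^597 mod 9553 = 5179.
x_0 is neither 1 nor 9552, so continue squaring.
x_1 = 5179^2 mod 9553 = 6770.
x_2 = 6770^2 mod 9553 = 7159.
x_3 = 7159^2 mod 9553 = 8989.
Reached i = s−1 = 3 without hitting −1: 6079 is a Miller–Rabin witness and 9553 is composite.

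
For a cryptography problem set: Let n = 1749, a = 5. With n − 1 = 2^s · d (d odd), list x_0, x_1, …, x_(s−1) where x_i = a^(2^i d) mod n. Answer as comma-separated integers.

80, 1153

n − 1 = 1748 = 2^2 · 437, so s = 2 and d = 437.
x_0 = 5^437 mod 1749 = 80.
x_1 = 80^2 mod 1749 = 1153.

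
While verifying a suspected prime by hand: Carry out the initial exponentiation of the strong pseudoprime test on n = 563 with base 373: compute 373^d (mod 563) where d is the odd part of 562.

n − 1 = 562 = 2^1 · 281, so s = 1 and d = 281.
Repeated squaring mod 563: 373^1 ≡ 373, 373^2 ≡ 68, 373^4 ≡ 120, 373^8 ≡ 325, 373^16 ≡ 344, 373^32 ≡ 106, 373^64 ≡ 539, 373^128 ≡ 13, 373^256 ≡ 169.
281 = 256 + 16 + 8 + 1, so 373^281 ≡ 169·344·325·373 ≡ 562 (mod 563).

562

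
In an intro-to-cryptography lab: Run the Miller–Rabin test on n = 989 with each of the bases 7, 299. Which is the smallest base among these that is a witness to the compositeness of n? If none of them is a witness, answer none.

n − 1 = 988 = 2^2 · 247, so s = 2 and d = 247.
Base 7: x_0 = 7^247 mod 989 = 523. x_0 is neither 1 nor 988, so continue squaring. x_1 = 523^2 mod 989 = 565. Reached i = s−1 = 1 without hitting −1: 7 is a Miller–Rabin witness and 989 is composite.
Base 299: x_0 = 299^247 mod 989 = 391. x_0 is neither 1 nor 988, so continue squaring. x_1 = 391^2 mod 989 = 575. Reached i = s−1 = 1 without hitting −1: 299 is a Miller–Rabin witness and 989 is composite.
The smallest witness among the given bases is 7.

7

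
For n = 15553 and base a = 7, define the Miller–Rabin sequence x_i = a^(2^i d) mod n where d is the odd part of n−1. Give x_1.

12844

n − 1 = 15552 = 2^6 · 243, so s = 6 and d = 243.
x_0 = 7^243 mod 15553 = 9969.
x_1 = 9969^2 mod 15553 = 12844.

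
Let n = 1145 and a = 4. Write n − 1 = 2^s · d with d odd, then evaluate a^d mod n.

n − 1 = 1144 = 2^3 · 143, so s = 3 and d = 143.
4^143 mod 1145 = 244.

244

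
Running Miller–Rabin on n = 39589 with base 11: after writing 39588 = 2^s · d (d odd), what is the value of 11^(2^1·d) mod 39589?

n − 1 = 39588 = 2^2 · 9897, so s = 2 and d = 9897.
x_0 = 11^9897 mod 39589 = 18799.
x_1 = 18799^2 mod 39589 = 30987.

30987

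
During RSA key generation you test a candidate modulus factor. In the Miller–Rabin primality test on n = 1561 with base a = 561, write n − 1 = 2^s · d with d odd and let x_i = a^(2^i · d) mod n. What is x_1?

1436

n − 1 = 1560 = 2^3 · 195, so s = 3 and d = 195.
Repeated squaring mod 1561: 561^1 ≡ 561, 561^2 ≡ 960, 561^4 ≡ 610, 561^8 ≡ 582, 561^16 ≡ 1548, 561^32 ≡ 169, 561^64 ≡ 463, 561^128 ≡ 512.
195 = 128 + 64 + 2 + 1, so 561^195 ≡ 512·463·960·561 ≡ 1443 (mod 1561).
x_0 = 1443.
x_1 = 1443^2 mod 1561 = 1436.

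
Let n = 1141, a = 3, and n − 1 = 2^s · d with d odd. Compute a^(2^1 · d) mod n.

1114

n − 1 = 1140 = 2^2 · 285, so s = 2 and d = 285.
x_0 = 3^285 mod 1141 = 790.
x_1 = 790^2 mod 1141 = 1114.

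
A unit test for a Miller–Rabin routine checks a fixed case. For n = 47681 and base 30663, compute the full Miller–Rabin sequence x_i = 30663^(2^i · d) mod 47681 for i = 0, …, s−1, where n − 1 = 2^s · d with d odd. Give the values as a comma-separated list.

n − 1 = 47680 = 2^6 · 745, so s = 6 and d = 745.
x_0 = 30663^745 mod 47681 = 15207.
x_1 = 15207^2 mod 47681 = 47680.
x_2 = 47680^2 mod 47681 = 1.
x_3 = 1^2 mod 47681 = 1.
x_4 = 1^2 mod 47681 = 1.
x_5 = 1^2 mod 47681 = 1.

15207, 47680, 1, 1, 1, 1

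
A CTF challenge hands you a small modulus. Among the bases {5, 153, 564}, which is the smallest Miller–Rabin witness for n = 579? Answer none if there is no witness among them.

5

n − 1 = 578 = 2^1 · 289, so s = 1 and d = 289.
Base 5: x_0 = 5^289 mod 579 = 188. x_0 ∉ {1, 578} and s = 1, so 5 is a Miller–Rabin witness and 579 is composite.
Base 153: x_0 = 153^289 mod 579 = 426. x_0 ∉ {1, 578} and s = 1, so 153 is a Miller–Rabin witness and 579 is composite.
Base 564: x_0 = 564^289 mod 579 = 15. x_0 ∉ {1, 578} and s = 1, so 564 is a Miller–Rabin witness and 579 is composite.
The smallest witness among the given bases is 5.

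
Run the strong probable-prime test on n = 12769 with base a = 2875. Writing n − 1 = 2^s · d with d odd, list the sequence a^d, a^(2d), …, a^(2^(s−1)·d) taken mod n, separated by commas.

4425, 5748, 6101, 566, 1131

n − 1 = 12768 = 2^5 · 399, so s = 5 and d = 399.
x_0 = 2875^399 mod 12769 = 4425.
x_1 = 4425^2 mod 12769 = 5748.
x_2 = 5748^2 mod 12769 = 6101.
x_3 = 6101^2 mod 12769 = 566.
x_4 = 566^2 mod 12769 = 1131.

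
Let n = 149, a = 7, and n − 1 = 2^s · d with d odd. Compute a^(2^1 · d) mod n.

1

n − 1 = 148 = 2^2 · 37, so s = 2 and d = 37.
Repeated squaring mod 149: 7^1 ≡ 7, 7^2 ≡ 49, 7^4 ≡ 17, 7^8 ≡ 140, 7^16 ≡ 81, 7^32 ≡ 5.
37 = 32 + 4 + 1, so 7^37 ≡ 5·17·7 ≡ 148 (mod 149).
x_0 = 148.
x_1 = 148^2 mod 149 = 1.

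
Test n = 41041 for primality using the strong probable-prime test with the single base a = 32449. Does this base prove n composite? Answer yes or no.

n − 1 = 41040 = 2^4 · 2565, so s = 4 and d = 2565.
x_0 = 32449^2565 mod 41041 = 37311.
x_0 is neither 1 nor 41040, so continue squaring.
x_1 = 37311^2 mod 41041 = 1.
x_1 = 1 but x_0 ≠ ±1, a nontrivial square root of 1 — 32449 is a witness and 41041 is composite.

yes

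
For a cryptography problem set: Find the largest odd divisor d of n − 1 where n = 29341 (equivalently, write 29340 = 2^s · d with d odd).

Halving: 29340 → 14670 → 7335; 7335 is odd.
So 29340 = 2^2 · 7335.

7335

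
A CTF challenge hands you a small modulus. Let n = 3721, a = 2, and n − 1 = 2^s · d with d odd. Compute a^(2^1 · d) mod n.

n − 1 = 3720 = 2^3 · 465, so s = 3 and d = 465.
Repeated squaring mod 3721: 2^1 ≡ 2, 2^2 ≡ 4, 2^4 ≡ 16, 2^8 ≡ 256, 2^16 ≡ 2279, 2^32 ≡ 3046, 2^64 ≡ 1663, 2^128 ≡ 866, 2^256 ≡ 2035.
465 = 256 + 128 + 64 + 16 + 1, so 2^465 ≡ 2035·866·1663·2279·2 ≡ 1880 (mod 3721).
x_0 = 1880.
x_1 = 1880^2 mod 3721 = 3171.

3171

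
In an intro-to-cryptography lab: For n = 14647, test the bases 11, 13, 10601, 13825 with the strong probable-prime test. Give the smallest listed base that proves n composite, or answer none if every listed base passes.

11

n − 1 = 14646 = 2^1 · 7323, so s = 1 and d = 7323.
Base 11: x_0 = 11^7323 mod 14647 = 9824. x_0 ∉ {1, 14646} and s = 1, so 11 is a Miller–Rabin witness and 14647 is composite.
Base 13: x_0 = 13^7323 mod 14647 = 1386. x_0 ∉ {1, 14646} and s = 1, so 13 is a Miller–Rabin witness and 14647 is composite.
Base 10601: x_0 = 10601^7323 mod 14647 = 1862. x_0 ∉ {1, 14646} and s = 1, so 10601 is a Miller–Rabin witness and 14647 is composite.
Base 13825: x_0 = 13825^7323 mod 14647 = 5064. x_0 ∉ {1, 14646} and s = 1, so 13825 is a Miller–Rabin witness and 14647 is composite.
The smallest witness among the given bases is 11.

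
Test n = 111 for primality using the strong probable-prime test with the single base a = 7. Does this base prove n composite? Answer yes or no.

n − 1 = 110 = 2^1 · 55, so s = 1 and d = 55.
x_0 = 7^55 mod 111 = 7.
x_0 ∉ {1, 110} and s = 1, so 7 is a Miller–Rabin witness and 111 is composite.

yes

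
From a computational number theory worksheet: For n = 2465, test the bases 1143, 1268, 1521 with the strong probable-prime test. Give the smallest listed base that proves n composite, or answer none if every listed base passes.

n − 1 = 2464 = 2^5 · 77, so s = 5 and d = 77.
Base 1143: x_0 = 1143^77 mod 2465 = 1143. x_0 is neither 1 nor 2464, so continue squaring. x_1 = 1143^2 mod 2465 = 2464. x_1 ≡ −1, so 1143 is not a witness.
Base 1268: x_0 = 1268^77 mod 2465 = 1728. x_0 is neither 1 nor 2464, so continue squaring. x_1 = 1728^2 mod 2465 = 869. x_2 = 869^2 mod 2465 = 871. x_3 = 871^2 mod 2465 = 1886. x_4 = 1886^2 mod 2465 = 1. x_4 = 1 but x_3 ≠ ±1, a nontrivial square root of 1 — 1268 is a witness and 2465 is composite.
Base 1521: x_0 = 1521^77 mod 2465 = 2406. x_0 is neither 1 nor 2464, so continue squaring. x_1 = 2406^2 mod 2465 = 1016. x_2 = 1016^2 mod 2465 = 1886. x_3 = 1886^2 mod 2465 = 1. x_3 = 1 but x_2 ≠ ±1, a nontrivial square root of 1 — 1521 is a witness and 2465 is composite.
The smallest witness among the given bases is 1268.

1268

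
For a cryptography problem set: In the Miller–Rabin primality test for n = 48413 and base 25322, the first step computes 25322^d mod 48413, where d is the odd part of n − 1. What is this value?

n − 1 = 48412 = 2^2 · 12103, so s = 2 and d = 12103.
Repeated squaring mod 48413: 25322^1 ≡ 25322, 25322^2 ≡ 21912, 25322^4 ≡ 24023, 25322^8 ≡ 21569, 25322^16 ≡ 21244, 25322^32 ≡ 1550, 25322^64 ≡ 30263, 25322^128 ≡ 20448, 25322^256 ≡ 26036, 25322^512 ≡ 42883, 25322^1024 ≡ 32297, 25322^2048 ≡ 38124, 25322^4096 ≡ 32703, 25322^8192 ≡ 43039.
12103 = 8192 + 2048 + 1024 + 512 + 256 + 64 + 4 + 2 + 1, so 25322^12103 ≡ 43039·38124·32297·42883·26036·30263·24023·21912·25322 ≡ 47921 (mod 48413).

47921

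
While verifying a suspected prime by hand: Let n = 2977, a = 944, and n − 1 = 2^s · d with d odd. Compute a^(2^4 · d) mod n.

2640

n − 1 = 2976 = 2^5 · 93, so s = 5 and d = 93.
x_0 = 944^93 mod 2977 = 450.
x_1 = 450^2 mod 2977 = 64.
x_2 = 64^2 mod 2977 = 1119.
x_3 = 1119^2 mod 2977 = 1821.
x_4 = 1821^2 mod 2977 = 2640.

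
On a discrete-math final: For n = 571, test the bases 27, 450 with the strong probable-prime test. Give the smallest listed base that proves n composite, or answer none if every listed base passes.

n − 1 = 570 = 2^1 · 285, so s = 1 and d = 285.
Base 27: x_0 = 27^285 mod 571 = 570. x_0 = 570 ≡ −1, so 27 is not a witness.
Base 450: x_0 = 450^285 mod 571 = 570. x_0 = 570 ≡ −1, so 450 is not a witness.
No listed base is a witness for 571.

none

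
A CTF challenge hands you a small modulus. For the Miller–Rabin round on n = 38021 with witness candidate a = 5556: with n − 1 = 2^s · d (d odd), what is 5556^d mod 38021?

n − 1 = 38020 = 2^2 · 9505, so s = 2 and d = 9505.
5556^9505 mod 38021 = 33623.

33623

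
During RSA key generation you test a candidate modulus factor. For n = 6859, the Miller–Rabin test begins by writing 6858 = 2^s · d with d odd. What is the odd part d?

3429

Halving: 6858 → 3429; 3429 is odd.
So 6858 = 2^1 · 3429.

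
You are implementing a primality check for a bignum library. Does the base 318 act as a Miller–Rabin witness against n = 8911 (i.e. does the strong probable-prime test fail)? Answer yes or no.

n − 1 = 8910 = 2^1 · 4455, so s = 1 and d = 4455.
x_0 = 318^4455 mod 8911 = 8910.
x_0 = 8910 ≡ −1, so 318 is not a witness.

no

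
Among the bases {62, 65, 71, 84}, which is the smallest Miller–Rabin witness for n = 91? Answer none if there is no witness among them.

65

n − 1 = 90 = 2^1 · 45, so s = 1 and d = 45.
Base 62: x_0 = 62^45 mod 91 = 90. x_0 = 90 ≡ −1, so 62 is not a witness.
Base 65: x_0 = 65^45 mod 91 = 78. x_0 ∉ {1, 90} and s = 1, so 65 is a Miller–Rabin witness and 91 is composite.
Base 71: x_0 = 71^45 mod 91 = 57. x_0 ∉ {1, 90} and s = 1, so 71 is a Miller–Rabin witness and 91 is composite.
Base 84: x_0 = 84^45 mod 91 = 70. x_0 ∉ {1, 90} and s = 1, so 84 is a Miller–Rabin witness and 91 is composite.
The smallest witness among the given bases is 65.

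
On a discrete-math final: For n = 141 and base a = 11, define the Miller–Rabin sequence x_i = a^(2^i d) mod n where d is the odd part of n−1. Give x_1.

n − 1 = 140 = 2^2 · 35, so s = 2 and d = 35.
Repeated squaring mod 141: 11^1 ≡ 11, 11^2 ≡ 121, 11^4 ≡ 118, 11^8 ≡ 106, 11^16 ≡ 97, 11^32 ≡ 103.
35 = 32 + 2 + 1, so 11^35 ≡ 103·121·11 ≡ 41 (mod 141).
x_0 = 41.
x_1 = 41^2 mod 141 = 130.

130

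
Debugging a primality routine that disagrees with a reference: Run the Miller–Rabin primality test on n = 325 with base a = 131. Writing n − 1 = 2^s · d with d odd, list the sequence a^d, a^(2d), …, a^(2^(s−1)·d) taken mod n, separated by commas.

131, 261

n − 1 = 324 = 2^2 · 81, so s = 2 and d = 81.
x_0 = 131^81 mod 325 = 131.
x_1 = 131^2 mod 325 = 261.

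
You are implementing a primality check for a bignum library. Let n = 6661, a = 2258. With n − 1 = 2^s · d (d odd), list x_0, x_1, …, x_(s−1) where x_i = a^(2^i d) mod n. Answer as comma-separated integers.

n − 1 = 6660 = 2^2 · 1665, so s = 2 and d = 1665.
x_0 = 2258^1665 mod 6661 = 6003.
x_1 = 6003^2 mod 6661 = 6660.

6003, 6660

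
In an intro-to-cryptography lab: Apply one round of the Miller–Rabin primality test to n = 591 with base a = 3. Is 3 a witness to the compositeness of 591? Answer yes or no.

n − 1 = 590 = 2^1 · 295, so s = 1 and d = 295.
Repeated squaring mod 591: 3^1 ≡ 3, 3^2 ≡ 9, 3^4 ≡ 81, 3^8 ≡ 60, 3^16 ≡ 54, 3^32 ≡ 552, 3^64 ≡ 339, 3^128 ≡ 267, 3^256 ≡ 369.
295 = 256 + 32 + 4 + 2 + 1, so 3^295 ≡ 369·552·81·9·3 ≡ 588 (mod 591).
x_0 = 3^295 mod 591 = 588.
x_0 ∉ {1, 590} and s = 1, so 3 is a Miller–Rabin witness and 591 is composite.

yes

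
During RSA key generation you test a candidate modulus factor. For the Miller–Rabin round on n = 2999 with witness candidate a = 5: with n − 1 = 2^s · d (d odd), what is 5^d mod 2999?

n − 1 = 2998 = 2^1 · 1499, so s = 1 and d = 1499.
5^1499 mod 2999 = 1.

1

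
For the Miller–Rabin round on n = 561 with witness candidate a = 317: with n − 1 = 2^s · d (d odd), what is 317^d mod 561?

56

n − 1 = 560 = 2^4 · 35, so s = 4 and d = 35.
317^35 mod 561 = 56.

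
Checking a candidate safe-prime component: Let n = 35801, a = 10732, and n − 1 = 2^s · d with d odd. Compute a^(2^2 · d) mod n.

1

n − 1 = 35800 = 2^3 · 4475, so s = 3 and d = 4475.
Repeated squaring mod 35801: 10732^1 ≡ 10732, 10732^2 ≡ 4007, 10732^4 ≡ 17201, 10732^8 ≡ 14937, 10732^16 ≡ 2137, 10732^32 ≡ 20042, 10732^64 ≡ 30345, 10732^128 ≡ 17305, 10732^256 ≡ 23461, 10732^512 ≡ 13947, 10732^1024 ≡ 11976, 10732^2048 ≡ 5770, 10732^4096 ≡ 33771.
4475 = 4096 + 256 + 64 + 32 + 16 + 8 + 2 + 1, so 10732^4475 ≡ 33771·23461·30345·20042·2137·14937·4007·10732 ≡ 31549 (mod 35801).
x_0 = 31549.
x_1 = 31549^2 mod 35801 = 35800.
x_2 = 35800^2 mod 35801 = 1.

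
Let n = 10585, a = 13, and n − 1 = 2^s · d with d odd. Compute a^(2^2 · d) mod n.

291

n − 1 = 10584 = 2^3 · 1323, so s = 3 and d = 1323.
x_0 = 13^1323 mod 10585 = 6872.
x_1 = 6872^2 mod 10585 = 4699.
x_2 = 4699^2 mod 10585 = 291.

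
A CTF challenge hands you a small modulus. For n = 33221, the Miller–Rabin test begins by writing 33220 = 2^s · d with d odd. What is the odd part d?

Halving: 33220 → 16610 → 8305; 8305 is odd.
So 33220 = 2^2 · 8305.

8305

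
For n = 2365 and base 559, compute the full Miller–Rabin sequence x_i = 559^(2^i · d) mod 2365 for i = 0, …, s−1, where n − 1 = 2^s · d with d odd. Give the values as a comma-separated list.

n − 1 = 2364 = 2^2 · 591, so s = 2 and d = 591.
x_0 = 559^591 mod 2365 = 559.
x_1 = 559^2 mod 2365 = 301.

559, 301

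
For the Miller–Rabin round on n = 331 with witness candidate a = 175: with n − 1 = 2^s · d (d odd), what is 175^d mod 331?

n − 1 = 330 = 2^1 · 165, so s = 1 and d = 165.
By repeated squaring, 175^165 ≡ 330 (mod 331).

330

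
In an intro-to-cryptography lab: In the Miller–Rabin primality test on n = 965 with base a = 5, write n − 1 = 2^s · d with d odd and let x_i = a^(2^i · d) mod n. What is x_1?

940

n − 1 = 964 = 2^2 · 241, so s = 2 and d = 241.
x_0 = 5^241 mod 965 = 560.
x_1 = 560^2 mod 965 = 940.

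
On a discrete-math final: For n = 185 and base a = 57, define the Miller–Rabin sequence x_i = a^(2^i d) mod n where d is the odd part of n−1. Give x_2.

n − 1 = 184 = 2^3 · 23, so s = 3 and d = 23.
x_0 = 57^23 mod 185 = 93.
x_1 = 93^2 mod 185 = 139.
x_2 = 139^2 mod 185 = 81.

81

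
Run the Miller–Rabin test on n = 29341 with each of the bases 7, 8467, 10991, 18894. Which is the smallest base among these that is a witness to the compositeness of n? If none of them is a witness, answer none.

n − 1 = 29340 = 2^2 · 7335, so s = 2 and d = 7335.
Base 7: x_0 = 7^7335 mod 29341 = 23496. x_0 is neither 1 nor 29340, so continue squaring. x_1 = 23496^2 mod 29341 = 11101. Reached i = s−1 = 1 without hitting −1: 7 is a Miller–Rabin witness and 29341 is composite.
Base 8467: x_0 = 8467^7335 mod 29341 = 9515. x_0 is neither 1 nor 29340, so continue squaring. x_1 = 9515^2 mod 29341 = 18240. Reached i = s−1 = 1 without hitting −1: 8467 is a Miller–Rabin witness and 29341 is composite.
Base 10991: x_0 = 10991^7335 mod 29341 = 15361. x_0 is neither 1 nor 29340, so continue squaring. x_1 = 15361^2 mod 29341 = 29340. x_1 ≡ −1, so 10991 is not a witness.
Base 18894: x_0 = 18894^7335 mod 29341 = 23057. x_0 is neither 1 nor 29340, so continue squaring. x_1 = 23057^2 mod 29341 = 25011. Reached i = s−1 = 1 without hitting −1: 18894 is a Miller–Rabin witness and 29341 is composite.
The smallest witness among the given bases is 7.

7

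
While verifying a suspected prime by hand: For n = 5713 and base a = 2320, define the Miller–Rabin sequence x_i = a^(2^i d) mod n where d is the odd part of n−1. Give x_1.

n − 1 = 5712 = 2^4 · 357, so s = 4 and d = 357.
x_0 = 2320^357 mod 5713 = 3132.
x_1 = 3132^2 mod 5713 = 203.

203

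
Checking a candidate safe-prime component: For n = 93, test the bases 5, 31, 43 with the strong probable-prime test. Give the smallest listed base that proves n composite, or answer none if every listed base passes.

5

n − 1 = 92 = 2^2 · 23, so s = 2 and d = 23.
Base 5: x_0 = 5^23 mod 93 = 56. x_0 is neither 1 nor 92, so continue squaring. x_1 = 56^2 mod 93 = 67. Reached i = s−1 = 1 without hitting −1: 5 is a Miller–Rabin witness and 93 is composite.
Base 31: x_0 = 31^23 mod 93 = 31. x_0 is neither 1 nor 92, so continue squaring. x_1 = 31^2 mod 93 = 31. Reached i = s−1 = 1 without hitting −1: 31 is a Miller–Rabin witness and 93 is composite.
Base 43: x_0 = 43^23 mod 93 = 22. x_0 is neither 1 nor 92, so continue squaring. x_1 = 22^2 mod 93 = 19. Reached i = s−1 = 1 without hitting −1: 43 is a Miller–Rabin witness and 93 is composite.
The smallest witness among the given bases is 5.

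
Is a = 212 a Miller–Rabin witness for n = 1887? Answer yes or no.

n − 1 = 1886 = 2^1 · 943, so s = 1 and d = 943.
x_0 = 212^943 mod 1887 = 1766.
x_0 ∉ {1, 1886} and s = 1, so 212 is a Miller–Rabin witness and 1887 is composite.

yes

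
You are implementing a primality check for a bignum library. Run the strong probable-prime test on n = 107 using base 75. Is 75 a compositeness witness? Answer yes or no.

no

n − 1 = 106 = 2^1 · 53, so s = 1 and d = 53.
Repeated squaring mod 107: 75^1 ≡ 75, 75^2 ≡ 61, 75^4 ≡ 83, 75^8 ≡ 41, 75^16 ≡ 76, 75^32 ≡ 105.
53 = 32 + 16 + 4 + 1, so 75^53 ≡ 105·76·83·75 ≡ 1 (mod 107).
x_0 = 75^53 mod 107 = 1.
x_0 = 1, so 75 is not a witness.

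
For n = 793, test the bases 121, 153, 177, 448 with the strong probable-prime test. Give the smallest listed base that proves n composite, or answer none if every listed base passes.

153

n − 1 = 792 = 2^3 · 99, so s = 3 and d = 99.
Base 121: x_0 = 121^99 mod 793 = 792. x_0 = 792 ≡ −1, so 121 is not a witness.
Base 153: x_0 = 153^99 mod 793 = 155. x_0 is neither 1 nor 792, so continue squaring. x_1 = 155^2 mod 793 = 235. x_2 = 235^2 mod 793 = 508. Reached i = s−1 = 2 without hitting −1: 153 is a Miller–Rabin witness and 793 is composite.
Base 177: x_0 = 177^99 mod 793 = 252. x_0 is neither 1 nor 792, so continue squaring. x_1 = 252^2 mod 793 = 64. x_2 = 64^2 mod 793 = 131. Reached i = s−1 = 2 without hitting −1: 177 is a Miller–Rabin witness and 793 is composite.
Base 448: x_0 = 448^99 mod 793 = 294. x_0 is neither 1 nor 792, so continue squaring. x_1 = 294^2 mod 793 = 792. x_1 ≡ −1, so 448 is not a witness.
The smallest witness among the given bases is 153.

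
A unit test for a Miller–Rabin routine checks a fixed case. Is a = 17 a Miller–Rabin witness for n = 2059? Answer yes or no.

n − 1 = 2058 = 2^1 · 1029, so s = 1 and d = 1029.
x_0 = 17^1029 mod 2059 = 46.
x_0 ∉ {1, 2058} and s = 1, so 17 is a Miller–Rabin witness and 2059 is composite.

yes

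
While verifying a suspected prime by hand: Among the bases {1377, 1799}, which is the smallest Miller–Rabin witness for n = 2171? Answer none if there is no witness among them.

1377

n − 1 = 2170 = 2^1 · 1085, so s = 1 and d = 1085.
Base 1377: x_0 = 1377^1085 mod 2171 = 506. x_0 ∉ {1, 2170} and s = 1, so 1377 is a Miller–Rabin witness and 2171 is composite.
Base 1799: x_0 = 1799^1085 mod 2171 = 1305. x_0 ∉ {1, 2170} and s = 1, so 1799 is a Miller–Rabin witness and 2171 is composite.
The smallest witness among the given bases is 1377.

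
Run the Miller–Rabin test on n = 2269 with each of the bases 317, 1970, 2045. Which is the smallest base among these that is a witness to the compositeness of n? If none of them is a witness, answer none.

none

n − 1 = 2268 = 2^2 · 567, so s = 2 and d = 567.
Base 317: x_0 = 317^567 mod 2269 = 982. x_0 is neither 1 nor 2268, so continue squaring. x_1 = 982^2 mod 2269 = 2268. x_1 ≡ −1, so 317 is not a witness.
Base 1970: x_0 = 1970^567 mod 2269 = 1. x_0 = 1, so 1970 is not a witness.
Base 2045: x_0 = 2045^567 mod 2269 = 982. x_0 is neither 1 nor 2268, so continue squaring. x_1 = 982^2 mod 2269 = 2268. x_1 ≡ −1, so 2045 is not a witness.
No listed base is a witness for 2269.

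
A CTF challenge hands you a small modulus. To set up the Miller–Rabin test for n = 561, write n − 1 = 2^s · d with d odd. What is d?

Halving: 560 → 280 → 140 → 70 → 35; 35 is odd.
So 560 = 2^4 · 35.

35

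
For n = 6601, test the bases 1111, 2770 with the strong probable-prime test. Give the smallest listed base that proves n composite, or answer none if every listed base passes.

none

n − 1 = 6600 = 2^3 · 825, so s = 3 and d = 825.
Base 1111: x_0 = 1111^825 mod 6601 = 6600. x_0 = 6600 ≡ −1, so 1111 is not a witness.
Base 2770: x_0 = 2770^825 mod 6601 = 6600. x_0 = 6600 ≡ −1, so 2770 is not a witness.
No listed base is a witness for 6601.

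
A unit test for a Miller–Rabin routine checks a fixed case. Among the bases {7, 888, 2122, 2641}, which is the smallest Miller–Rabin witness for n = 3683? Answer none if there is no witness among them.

n − 1 = 3682 = 2^1 · 1841, so s = 1 and d = 1841.
Base 7: x_0 = 7^1841 mod 3683 = 1741. x_0 ∉ {1, 3682} and s = 1, so 7 is a Miller–Rabin witness and 3683 is composite.
Base 888: x_0 = 888^1841 mod 3683 = 2158. x_0 ∉ {1, 3682} and s = 1, so 888 is a Miller–Rabin witness and 3683 is composite.
Base 2122: x_0 = 2122^1841 mod 3683 = 202. x_0 ∉ {1, 3682} and s = 1, so 2122 is a Miller–Rabin witness and 3683 is composite.
Base 2641: x_0 = 2641^1841 mod 3683 = 1583. x_0 ∉ {1, 3682} and s = 1, so 2641 is a Miller–Rabin witness and 3683 is composite.
The smallest witness among the given bases is 7.

7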